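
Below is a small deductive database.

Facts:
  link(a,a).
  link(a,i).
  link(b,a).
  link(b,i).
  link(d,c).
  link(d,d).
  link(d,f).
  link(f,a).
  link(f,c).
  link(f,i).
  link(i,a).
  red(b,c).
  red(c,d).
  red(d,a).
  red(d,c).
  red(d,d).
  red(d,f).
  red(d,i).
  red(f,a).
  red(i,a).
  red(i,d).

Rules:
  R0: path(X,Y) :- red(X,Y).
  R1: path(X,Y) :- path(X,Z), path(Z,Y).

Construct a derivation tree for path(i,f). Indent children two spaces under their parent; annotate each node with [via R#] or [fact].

round 1: derive path(b,c) via R0 from red(b,c)
round 1: derive path(c,d) via R0 from red(c,d)
round 1: derive path(d,a) via R0 from red(d,a)
round 1: derive path(d,c) via R0 from red(d,c)
round 1: derive path(d,d) via R0 from red(d,d)
round 1: derive path(d,f) via R0 from red(d,f)
round 1: derive path(d,i) via R0 from red(d,i)
round 1: derive path(f,a) via R0 from red(f,a)
round 1: derive path(i,a) via R0 from red(i,a)
round 1: derive path(i,d) via R0 from red(i,d)
round 2: derive path(b,d) via R1 from path(b,c), path(c,d)
round 2: derive path(c,a) via R1 from path(c,d), path(d,a)
round 2: derive path(c,c) via R1 from path(c,d), path(d,c)
round 2: derive path(c,f) via R1 from path(c,d), path(d,f)
round 2: derive path(c,i) via R1 from path(c,d), path(d,i)
round 2: derive path(i,c) via R1 from path(i,d), path(d,c)
round 2: derive path(i,f) via R1 from path(i,d), path(d,f)
round 2: derive path(i,i) via R1 from path(i,d), path(d,i)
round 3: derive path(b,a) via R1 from path(b,c), path(c,a)
round 3: derive path(b,f) via R1 from path(b,c), path(c,f)
round 3: derive path(b,i) via R1 from path(b,c), path(c,i)

path(i,f)  [via R1]
  path(i,d)  [via R0]
    red(i,d)  [fact]
  path(d,f)  [via R0]
    red(d,f)  [fact]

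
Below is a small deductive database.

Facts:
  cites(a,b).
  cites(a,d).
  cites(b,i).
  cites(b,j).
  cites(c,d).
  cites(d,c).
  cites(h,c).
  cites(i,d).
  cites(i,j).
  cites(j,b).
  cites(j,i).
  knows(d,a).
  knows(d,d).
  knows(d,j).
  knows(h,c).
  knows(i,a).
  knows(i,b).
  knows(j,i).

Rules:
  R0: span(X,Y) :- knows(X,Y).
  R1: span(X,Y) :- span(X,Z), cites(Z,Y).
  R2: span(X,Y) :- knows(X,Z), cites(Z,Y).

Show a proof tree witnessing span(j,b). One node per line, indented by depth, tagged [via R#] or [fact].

span(j,b)  [via R1]
  span(j,j)  [via R2]
    knows(j,i)  [fact]
    cites(i,j)  [fact]
  cites(j,b)  [fact]

round 1: derive span(d,a) via R0 from knows(d,a)
round 1: derive span(d,d) via R0 from knows(d,d)
round 1: derive span(d,j) via R0 from knows(d,j)
round 1: derive span(h,c) via R0 from knows(h,c)
round 1: derive span(i,a) via R0 from knows(i,a)
round 1: derive span(i,b) via R0 from knows(i,b)
round 1: derive span(j,i) via R0 from knows(j,i)
round 1: derive span(d,b) via R2 from knows(d,a), cites(a,b)
round 1: derive span(d,c) via R2 from knows(d,d), cites(d,c)
round 1: derive span(d,i) via R2 from knows(d,j), cites(j,i)
round 1: derive span(h,d) via R2 from knows(h,c), cites(c,d)
round 1: derive span(i,d) via R2 from knows(i,a), cites(a,d)
round 1: derive span(i,i) via R2 from knows(i,b), cites(b,i)
round 1: derive span(i,j) via R2 from knows(i,b), cites(b,j)
round 1: derive span(j,d) via R2 from knows(j,i), cites(i,d)
round 1: derive span(j,j) via R2 from knows(j,i), cites(i,j)
round 2: derive span(i,c) via R1 from span(i,d), cites(d,c)
round 2: derive span(j,b) via R1 from span(j,j), cites(j,b)
round 2: derive span(j,c) via R1 from span(j,d), cites(d,c)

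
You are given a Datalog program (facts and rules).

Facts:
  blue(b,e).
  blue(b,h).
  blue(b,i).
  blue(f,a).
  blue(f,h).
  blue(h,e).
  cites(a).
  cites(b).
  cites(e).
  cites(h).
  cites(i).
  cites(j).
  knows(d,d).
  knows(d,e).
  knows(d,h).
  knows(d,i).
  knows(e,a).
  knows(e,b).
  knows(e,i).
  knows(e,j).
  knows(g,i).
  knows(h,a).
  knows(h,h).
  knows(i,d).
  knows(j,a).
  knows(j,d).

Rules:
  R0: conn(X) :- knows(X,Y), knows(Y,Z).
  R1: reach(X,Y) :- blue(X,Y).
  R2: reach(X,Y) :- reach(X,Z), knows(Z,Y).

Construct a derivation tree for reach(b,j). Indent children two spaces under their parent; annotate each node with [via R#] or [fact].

round 1: derive reach(b,e) via R1 from blue(b,e)
round 1: derive reach(b,h) via R1 from blue(b,h)
round 1: derive reach(b,i) via R1 from blue(b,i)
round 1: derive reach(f,a) via R1 from blue(f,a)
round 1: derive reach(f,h) via R1 from blue(f,h)
round 1: derive reach(h,e) via R1 from blue(h,e)
round 2: derive reach(b,a) via R2 from reach(b,e), knows(e,a)
round 2: derive reach(b,b) via R2 from reach(b,e), knows(e,b)
round 2: derive reach(b,d) via R2 from reach(b,i), knows(i,d)
round 2: derive reach(b,j) via R2 from reach(b,e), knows(e,j)
round 2: derive reach(h,a) via R2 from reach(h,e), knows(e,a)
round 2: derive reach(h,b) via R2 from reach(h,e), knows(e,b)
round 2: derive reach(h,i) via R2 from reach(h,e), knows(e,i)
round 2: derive reach(h,j) via R2 from reach(h,e), knows(e,j)
round 3: derive reach(h,d) via R2 from reach(h,i), knows(i,d)
round 4: derive reach(h,h) via R2 from reach(h,d), knows(d,h)

reach(b,j)  [via R2]
  reach(b,e)  [via R1]
    blue(b,e)  [fact]
  knows(e,j)  [fact]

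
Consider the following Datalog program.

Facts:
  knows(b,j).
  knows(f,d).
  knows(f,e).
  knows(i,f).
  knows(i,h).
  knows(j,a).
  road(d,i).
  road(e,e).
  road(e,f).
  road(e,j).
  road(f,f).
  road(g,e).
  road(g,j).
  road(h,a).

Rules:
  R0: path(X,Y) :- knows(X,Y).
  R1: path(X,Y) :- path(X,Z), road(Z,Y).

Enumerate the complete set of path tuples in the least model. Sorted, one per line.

round 1: derive path(b,j) via R0 from knows(b,j)
round 1: derive path(f,d) via R0 from knows(f,d)
round 1: derive path(f,e) via R0 from knows(f,e)
round 1: derive path(i,f) via R0 from knows(i,f)
round 1: derive path(i,h) via R0 from knows(i,h)
round 1: derive path(j,a) via R0 from knows(j,a)
round 2: derive path(f,f) via R1 from path(f,e), road(e,f)
round 2: derive path(f,i) via R1 from path(f,d), road(d,i)
round 2: derive path(f,j) via R1 from path(f,e), road(e,j)
round 2: derive path(i,a) via R1 from path(i,h), road(h,a)

path(b,j)
path(f,d)
path(f,e)
path(f,f)
path(f,i)
path(f,j)
path(i,a)
path(i,f)
path(i,h)
path(j,a)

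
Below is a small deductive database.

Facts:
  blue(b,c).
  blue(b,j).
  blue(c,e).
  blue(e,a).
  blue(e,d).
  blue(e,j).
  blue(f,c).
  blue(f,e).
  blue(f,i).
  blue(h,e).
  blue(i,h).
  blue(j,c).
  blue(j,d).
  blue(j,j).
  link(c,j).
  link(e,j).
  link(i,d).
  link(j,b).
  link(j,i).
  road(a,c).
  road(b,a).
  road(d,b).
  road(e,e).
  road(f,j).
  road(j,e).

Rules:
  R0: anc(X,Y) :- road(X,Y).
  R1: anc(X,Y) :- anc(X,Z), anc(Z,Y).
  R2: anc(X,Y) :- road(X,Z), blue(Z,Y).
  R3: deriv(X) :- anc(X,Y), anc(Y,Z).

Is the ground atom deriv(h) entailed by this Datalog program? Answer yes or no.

round 1: derive anc(a,c) via R0 from road(a,c)
round 1: derive anc(b,a) via R0 from road(b,a)
round 1: derive anc(d,b) via R0 from road(d,b)
round 1: derive anc(e,e) via R0 from road(e,e)
round 1: derive anc(f,j) via R0 from road(f,j)
round 1: derive anc(j,e) via R0 from road(j,e)
round 1: derive anc(a,e) via R2 from road(a,c), blue(c,e)
round 1: derive anc(d,c) via R2 from road(d,b), blue(b,c)
round 1: derive anc(d,j) via R2 from road(d,b), blue(b,j)
round 1: derive anc(e,a) via R2 from road(e,e), blue(e,a)
round 1: derive anc(e,d) via R2 from road(e,e), blue(e,d)
round 1: derive anc(e,j) via R2 from road(e,e), blue(e,j)
round 1: derive anc(f,c) via R2 from road(f,j), blue(j,c)
round 1: derive anc(f,d) via R2 from road(f,j), blue(j,d)
round 1: derive anc(j,a) via R2 from road(j,e), blue(e,a)
round 1: derive anc(j,d) via R2 from road(j,e), blue(e,d)
round 1: derive anc(j,j) via R2 from road(j,e), blue(e,j)
round 2: derive anc(a,a) via R1 from anc(a,e), anc(e,a)
round 2: derive anc(a,d) via R1 from anc(a,e), anc(e,d)
round 2: derive anc(a,j) via R1 from anc(a,e), anc(e,j)
round 2: derive anc(b,c) via R1 from anc(b,a), anc(a,c)
round 2: derive anc(b,e) via R1 from anc(b,a), anc(a,e)
round 2: derive anc(d,a) via R1 from anc(d,b), anc(b,a)
round 2: derive anc(d,d) via R1 from anc(d,j), anc(j,d)
round 2: derive anc(d,e) via R1 from anc(d,j), anc(j,e)
round 2: derive anc(e,b) via R1 from anc(e,d), anc(d,b)
round 2: derive anc(e,c) via R1 from anc(e,a), anc(a,c)
round 2: derive anc(f,a) via R1 from anc(f,j), anc(j,a)
round 2: derive anc(f,b) via R1 from anc(f,d), anc(d,b)
round 2: derive anc(f,e) via R1 from anc(f,j), anc(j,e)
round 2: derive anc(j,b) via R1 from anc(j,d), anc(d,b)
round 2: derive anc(j,c) via R1 from anc(j,a), anc(a,c)
round 2: derive deriv(a) via R3 from anc(a,e), anc(e,a)
round 2: derive deriv(b) via R3 from anc(b,a), anc(a,c)
round 2: derive deriv(d) via R3 from anc(d,b), anc(b,a)
round 2: derive deriv(e) via R3 from anc(e,a), anc(a,c)
round 2: derive deriv(f) via R3 from anc(f,d), anc(d,b)
round 2: derive deriv(j) via R3 from anc(j,a), anc(a,c)
round 3: derive anc(a,b) via R1 from anc(a,d), anc(d,b)
round 3: derive anc(b,b) via R1 from anc(b,e), anc(e,b)
round 3: derive anc(b,d) via R1 from anc(b,a), anc(a,d)
round 3: derive anc(b,j) via R1 from anc(b,a), anc(a,j)

no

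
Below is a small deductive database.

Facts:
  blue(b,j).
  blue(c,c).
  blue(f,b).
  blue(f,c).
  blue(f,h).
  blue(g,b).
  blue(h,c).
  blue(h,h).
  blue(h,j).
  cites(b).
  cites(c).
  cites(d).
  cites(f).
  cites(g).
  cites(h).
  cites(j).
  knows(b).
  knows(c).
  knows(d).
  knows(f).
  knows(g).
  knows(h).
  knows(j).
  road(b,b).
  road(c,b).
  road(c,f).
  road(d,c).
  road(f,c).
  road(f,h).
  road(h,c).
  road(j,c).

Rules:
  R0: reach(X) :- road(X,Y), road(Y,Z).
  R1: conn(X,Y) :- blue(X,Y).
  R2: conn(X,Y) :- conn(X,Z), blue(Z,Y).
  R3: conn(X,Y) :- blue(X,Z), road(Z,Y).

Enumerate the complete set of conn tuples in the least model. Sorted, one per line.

conn(b,c)
conn(b,j)
conn(c,b)
conn(c,c)
conn(c,f)
conn(c,h)
conn(c,j)
conn(f,b)
conn(f,c)
conn(f,f)
conn(f,h)
conn(f,j)
conn(g,b)
conn(g,j)
conn(h,b)
conn(h,c)
conn(h,f)
conn(h,h)
conn(h,j)

round 1: derive conn(b,j) via R1 from blue(b,j)
round 1: derive conn(c,c) via R1 from blue(c,c)
round 1: derive conn(f,b) via R1 from blue(f,b)
round 1: derive conn(f,c) via R1 from blue(f,c)
round 1: derive conn(f,h) via R1 from blue(f,h)
round 1: derive conn(g,b) via R1 from blue(g,b)
round 1: derive conn(h,c) via R1 from blue(h,c)
round 1: derive conn(h,h) via R1 from blue(h,h)
round 1: derive conn(h,j) via R1 from blue(h,j)
round 1: derive conn(b,c) via R3 from blue(b,j), road(j,c)
round 1: derive conn(c,b) via R3 from blue(c,c), road(c,b)
round 1: derive conn(c,f) via R3 from blue(c,c), road(c,f)
round 1: derive conn(f,f) via R3 from blue(f,c), road(c,f)
round 1: derive conn(h,b) via R3 from blue(h,c), road(c,b)
round 1: derive conn(h,f) via R3 from blue(h,c), road(c,f)
round 2: derive conn(c,h) via R2 from conn(c,f), blue(f,h)
round 2: derive conn(c,j) via R2 from conn(c,b), blue(b,j)
round 2: derive conn(f,j) via R2 from conn(f,b), blue(b,j)
round 2: derive conn(g,j) via R2 from conn(g,b), blue(b,j)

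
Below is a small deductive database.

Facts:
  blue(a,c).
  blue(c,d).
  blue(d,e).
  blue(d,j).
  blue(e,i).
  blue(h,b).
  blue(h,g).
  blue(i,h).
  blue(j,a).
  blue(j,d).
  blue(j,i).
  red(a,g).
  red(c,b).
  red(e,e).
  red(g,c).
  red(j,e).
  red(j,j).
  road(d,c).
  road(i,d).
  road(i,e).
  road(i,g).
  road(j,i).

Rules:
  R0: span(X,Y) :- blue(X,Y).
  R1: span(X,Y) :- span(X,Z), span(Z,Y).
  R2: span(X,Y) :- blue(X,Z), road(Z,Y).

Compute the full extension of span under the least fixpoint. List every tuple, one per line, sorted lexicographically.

span(a,a)
span(a,b)
span(a,c)
span(a,d)
span(a,e)
span(a,g)
span(a,h)
span(a,i)
span(a,j)
span(c,a)
span(c,b)
span(c,c)
span(c,d)
span(c,e)
span(c,g)
span(c,h)
span(c,i)
span(c,j)
span(d,a)
span(d,b)
span(d,c)
span(d,d)
span(d,e)
span(d,g)
span(d,h)
span(d,i)
span(d,j)
span(e,a)
span(e,b)
span(e,c)
span(e,d)
span(e,e)
span(e,g)
span(e,h)
span(e,i)
span(e,j)
span(h,b)
span(h,g)
span(i,b)
span(i,g)
span(i,h)
span(j,a)
span(j,b)
span(j,c)
span(j,d)
span(j,e)
span(j,g)
span(j,h)
span(j,i)
span(j,j)

round 1: derive span(a,c) via R0 from blue(a,c)
round 1: derive span(c,d) via R0 from blue(c,d)
round 1: derive span(d,e) via R0 from blue(d,e)
round 1: derive span(d,j) via R0 from blue(d,j)
round 1: derive span(e,i) via R0 from blue(e,i)
round 1: derive span(h,b) via R0 from blue(h,b)
round 1: derive span(h,g) via R0 from blue(h,g)
round 1: derive span(i,h) via R0 from blue(i,h)
round 1: derive span(j,a) via R0 from blue(j,a)
round 1: derive span(j,d) via R0 from blue(j,d)
round 1: derive span(j,i) via R0 from blue(j,i)
round 1: derive span(c,c) via R2 from blue(c,d), road(d,c)
round 1: derive span(d,i) via R2 from blue(d,j), road(j,i)
round 1: derive span(e,d) via R2 from blue(e,i), road(i,d)
round 1: derive span(e,e) via R2 from blue(e,i), road(i,e)
round 1: derive span(e,g) via R2 from blue(e,i), road(i,g)
round 1: derive span(j,c) via R2 from blue(j,d), road(d,c)
round 1: derive span(j,e) via R2 from blue(j,i), road(i,e)
round 1: derive span(j,g) via R2 from blue(j,i), road(i,g)
round 2: derive span(a,d) via R1 from span(a,c), span(c,d)
round 2: derive span(c,e) via R1 from span(c,d), span(d,e)
round 2: derive span(c,i) via R1 from span(c,d), span(d,i)
round 2: derive span(c,j) via R1 from span(c,d), span(d,j)
round 2: derive span(d,a) via R1 from span(d,j), span(j,a)
round 2: derive span(d,c) via R1 from span(d,j), span(j,c)
round 2: derive span(d,d) via R1 from span(d,e), span(e,d)
round 2: derive span(d,g) via R1 from span(d,e), span(e,g)
round 2: derive span(d,h) via R1 from span(d,i), span(i,h)
round 2: derive span(e,h) via R1 from span(e,i), span(i,h)
round 2: derive span(e,j) via R1 from span(e,d), span(d,j)
round 2: derive span(i,b) via R1 from span(i,h), span(h,b)
round 2: derive span(i,g) via R1 from span(i,h), span(h,g)
round 2: derive span(j,h) via R1 from span(j,i), span(i,h)
round 2: derive span(j,j) via R1 from span(j,d), span(d,j)
round 3: derive span(a,a) via R1 from span(a,d), span(d,a)
round 3: derive span(a,e) via R1 from span(a,c), span(c,e)
round 3: derive span(a,g) via R1 from span(a,d), span(d,g)
round 3: derive span(a,h) via R1 from span(a,d), span(d,h)
round 3: derive span(a,i) via R1 from span(a,c), span(c,i)
round 3: derive span(a,j) via R1 from span(a,c), span(c,j)
round 3: derive span(c,a) via R1 from span(c,d), span(d,a)
round 3: derive span(c,b) via R1 from span(c,i), span(i,b)
round 3: derive span(c,g) via R1 from span(c,d), span(d,g)
round 3: derive span(c,h) via R1 from span(c,d), span(d,h)
round 3: derive span(d,b) via R1 from span(d,h), span(h,b)
round 3: derive span(e,a) via R1 from span(e,d), span(d,a)
round 3: derive span(e,b) via R1 from span(e,h), span(h,b)
round 3: derive span(e,c) via R1 from span(e,d), span(d,c)
round 3: derive span(j,b) via R1 from span(j,h), span(h,b)
round 4: derive span(a,b) via R1 from span(a,c), span(c,b)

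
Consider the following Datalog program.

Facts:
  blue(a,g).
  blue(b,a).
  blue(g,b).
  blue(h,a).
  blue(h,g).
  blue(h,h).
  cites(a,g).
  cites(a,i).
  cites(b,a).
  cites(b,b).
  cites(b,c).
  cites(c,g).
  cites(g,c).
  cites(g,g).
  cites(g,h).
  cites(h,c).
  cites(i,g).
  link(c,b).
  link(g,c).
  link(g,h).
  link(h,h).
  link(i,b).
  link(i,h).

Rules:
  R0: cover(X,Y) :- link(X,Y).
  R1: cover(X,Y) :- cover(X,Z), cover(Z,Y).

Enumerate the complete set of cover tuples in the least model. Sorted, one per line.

cover(c,b)
cover(g,b)
cover(g,c)
cover(g,h)
cover(h,h)
cover(i,b)
cover(i,h)

round 1: derive cover(c,b) via R0 from link(c,b)
round 1: derive cover(g,c) via R0 from link(g,c)
round 1: derive cover(g,h) via R0 from link(g,h)
round 1: derive cover(h,h) via R0 from link(h,h)
round 1: derive cover(i,b) via R0 from link(i,b)
round 1: derive cover(i,h) via R0 from link(i,h)
round 2: derive cover(g,b) via R1 from cover(g,c), cover(c,b)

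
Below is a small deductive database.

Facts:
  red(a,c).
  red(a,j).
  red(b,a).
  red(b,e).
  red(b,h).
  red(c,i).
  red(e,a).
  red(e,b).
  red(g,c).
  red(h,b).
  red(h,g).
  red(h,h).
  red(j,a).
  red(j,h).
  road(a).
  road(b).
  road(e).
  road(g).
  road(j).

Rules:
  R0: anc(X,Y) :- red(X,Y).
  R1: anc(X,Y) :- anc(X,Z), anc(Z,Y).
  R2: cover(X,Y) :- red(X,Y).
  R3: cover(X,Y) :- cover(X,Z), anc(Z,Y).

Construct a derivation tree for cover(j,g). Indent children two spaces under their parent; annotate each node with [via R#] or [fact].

round 1: derive anc(a,c) via R0 from red(a,c)
round 1: derive anc(a,j) via R0 from red(a,j)
round 1: derive anc(b,a) via R0 from red(b,a)
round 1: derive anc(b,e) via R0 from red(b,e)
round 1: derive anc(b,h) via R0 from red(b,h)
round 1: derive anc(c,i) via R0 from red(c,i)
round 1: derive anc(e,a) via R0 from red(e,a)
round 1: derive anc(e,b) via R0 from red(e,b)
round 1: derive anc(g,c) via R0 from red(g,c)
round 1: derive anc(h,b) via R0 from red(h,b)
round 1: derive anc(h,g) via R0 from red(h,g)
round 1: derive anc(h,h) via R0 from red(h,h)
round 1: derive anc(j,a) via R0 from red(j,a)
round 1: derive anc(j,h) via R0 from red(j,h)
round 1: derive cover(a,c) via R2 from red(a,c)
round 1: derive cover(a,j) via R2 from red(a,j)
round 1: derive cover(b,a) via R2 from red(b,a)
round 1: derive cover(b,e) via R2 from red(b,e)
round 1: derive cover(b,h) via R2 from red(b,h)
round 1: derive cover(c,i) via R2 from red(c,i)
round 1: derive cover(e,a) via R2 from red(e,a)
round 1: derive cover(e,b) via R2 from red(e,b)
round 1: derive cover(g,c) via R2 from red(g,c)
round 1: derive cover(h,b) via R2 from red(h,b)
round 1: derive cover(h,g) via R2 from red(h,g)
round 1: derive cover(h,h) via R2 from red(h,h)
round 1: derive cover(j,a) via R2 from red(j,a)
round 1: derive cover(j,h) via R2 from red(j,h)
round 2: derive anc(a,a) via R1 from anc(a,j), anc(j,a)
round 2: derive anc(a,h) via R1 from anc(a,j), anc(j,h)
round 2: derive anc(a,i) via R1 from anc(a,c), anc(c,i)
round 2: derive anc(b,b) via R1 from anc(b,e), anc(e,b)
round 2: derive anc(b,c) via R1 from anc(b,a), anc(a,c)
round 2: derive anc(b,g) via R1 from anc(b,h), anc(h,g)
round 2: derive anc(b,j) via R1 from anc(b,a), anc(a,j)
round 2: derive anc(e,c) via R1 from anc(e,a), anc(a,c)
round 2: derive anc(e,e) via R1 from anc(e,b), anc(b,e)
round 2: derive anc(e,h) via R1 from anc(e,b), anc(b,h)
round 2: derive anc(e,j) via R1 from anc(e,a), anc(a,j)
round 2: derive anc(g,i) via R1 from anc(g,c), anc(c,i)
round 2: derive anc(h,a) via R1 from anc(h,b), anc(b,a)
round 2: derive anc(h,c) via R1 from anc(h,g), anc(g,c)
round 2: derive anc(h,e) via R1 from anc(h,b), anc(b,e)
round 2: derive anc(j,b) via R1 from anc(j,h), anc(h,b)
round 2: derive anc(j,c) via R1 from anc(j,a), anc(a,c)
round 2: derive anc(j,g) via R1 from anc(j,h), anc(h,g)
round 2: derive anc(j,j) via R1 from anc(j,a), anc(a,j)
round 2: derive cover(a,a) via R3 from cover(a,j), anc(j,a)
round 2: derive cover(a,h) via R3 from cover(a,j), anc(j,h)
round 2: derive cover(a,i) via R3 from cover(a,c), anc(c,i)
round 2: derive cover(b,b) via R3 from cover(b,e), anc(e,b)
round 2: derive cover(b,c) via R3 from cover(b,a), anc(a,c)
round 2: derive cover(b,g) via R3 from cover(b,h), anc(h,g)
round 2: derive cover(b,j) via R3 from cover(b,a), anc(a,j)
round 2: derive cover(e,c) via R3 from cover(e,a), anc(a,c)
round 2: derive cover(e,e) via R3 from cover(e,b), anc(b,e)
round 2: derive cover(e,h) via R3 from cover(e,b), anc(b,h)
round 2: derive cover(e,j) via R3 from cover(e,a), anc(a,j)
round 2: derive cover(g,i) via R3 from cover(g,c), anc(c,i)
round 2: derive cover(h,a) via R3 from cover(h,b), anc(b,a)
round 2: derive cover(h,c) via R3 from cover(h,g), anc(g,c)
round 2: derive cover(h,e) via R3 from cover(h,b), anc(b,e)
round 2: derive cover(j,b) via R3 from cover(j,h), anc(h,b)
round 2: derive cover(j,c) via R3 from cover(j,a), anc(a,c)
round 2: derive cover(j,g) via R3 from cover(j,h), anc(h,g)
round 2: derive cover(j,j) via R3 from cover(j,a), anc(a,j)
round 3: derive anc(a,b) via R1 from anc(a,h), anc(h,b)
round 3: derive anc(a,e) via R1 from anc(a,h), anc(h,e)
round 3: derive anc(a,g) via R1 from anc(a,h), anc(h,g)
round 3: derive anc(b,i) via R1 from anc(b,a), anc(a,i)
round 3: derive anc(e,g) via R1 from anc(e,b), anc(b,g)
round 3: derive anc(e,i) via R1 from anc(e,a), anc(a,i)
round 3: derive anc(h,i) via R1 from anc(h,a), anc(a,i)
round 3: derive anc(h,j) via R1 from anc(h,a), anc(a,j)
round 3: derive anc(j,e) via R1 from anc(j,b), anc(b,e)
round 3: derive anc(j,i) via R1 from anc(j,a), anc(a,i)
round 3: derive cover(a,b) via R3 from cover(a,h), anc(h,b)
round 3: derive cover(a,e) via R3 from cover(a,h), anc(h,e)
round 3: derive cover(a,g) via R3 from cover(a,h), anc(h,g)
round 3: derive cover(b,i) via R3 from cover(b,a), anc(a,i)
round 3: derive cover(e,g) via R3 from cover(e,b), anc(b,g)
round 3: derive cover(e,i) via R3 from cover(e,a), anc(a,i)
round 3: derive cover(h,i) via R3 from cover(h,a), anc(a,i)
round 3: derive cover(h,j) via R3 from cover(h,a), anc(a,j)
round 3: derive cover(j,e) via R3 from cover(j,b), anc(b,e)
round 3: derive cover(j,i) via R3 from cover(j,a), anc(a,i)

cover(j,g)  [via R3]
  cover(j,h)  [via R2]
    red(j,h)  [fact]
  anc(h,g)  [via R0]
    red(h,g)  [fact]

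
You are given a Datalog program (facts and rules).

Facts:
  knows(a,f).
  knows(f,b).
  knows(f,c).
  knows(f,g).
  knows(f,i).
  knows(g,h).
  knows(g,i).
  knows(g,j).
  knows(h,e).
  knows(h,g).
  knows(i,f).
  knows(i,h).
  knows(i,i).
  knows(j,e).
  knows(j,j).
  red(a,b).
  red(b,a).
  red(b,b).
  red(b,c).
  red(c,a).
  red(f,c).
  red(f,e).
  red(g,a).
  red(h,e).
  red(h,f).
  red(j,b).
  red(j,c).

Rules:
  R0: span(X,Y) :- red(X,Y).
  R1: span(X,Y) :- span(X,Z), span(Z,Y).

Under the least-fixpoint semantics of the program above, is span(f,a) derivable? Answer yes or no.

yes

round 1: derive span(a,b) via R0 from red(a,b)
round 1: derive span(b,a) via R0 from red(b,a)
round 1: derive span(b,b) via R0 from red(b,b)
round 1: derive span(b,c) via R0 from red(b,c)
round 1: derive span(c,a) via R0 from red(c,a)
round 1: derive span(f,c) via R0 from red(f,c)
round 1: derive span(f,e) via R0 from red(f,e)
round 1: derive span(g,a) via R0 from red(g,a)
round 1: derive span(h,e) via R0 from red(h,e)
round 1: derive span(h,f) via R0 from red(h,f)
round 1: derive span(j,b) via R0 from red(j,b)
round 1: derive span(j,c) via R0 from red(j,c)
round 2: derive span(a,a) via R1 from span(a,b), span(b,a)
round 2: derive span(a,c) via R1 from span(a,b), span(b,c)
round 2: derive span(c,b) via R1 from span(c,a), span(a,b)
round 2: derive span(f,a) via R1 from span(f,c), span(c,a)
round 2: derive span(g,b) via R1 from span(g,a), span(a,b)
round 2: derive span(h,c) via R1 from span(h,f), span(f,c)
round 2: derive span(j,a) via R1 from span(j,b), span(b,a)
round 3: derive span(c,c) via R1 from span(c,a), span(a,c)
round 3: derive span(f,b) via R1 from span(f,a), span(a,b)
round 3: derive span(g,c) via R1 from span(g,a), span(a,c)
round 3: derive span(h,a) via R1 from span(h,c), span(c,a)
round 3: derive span(h,b) via R1 from span(h,c), span(c,b)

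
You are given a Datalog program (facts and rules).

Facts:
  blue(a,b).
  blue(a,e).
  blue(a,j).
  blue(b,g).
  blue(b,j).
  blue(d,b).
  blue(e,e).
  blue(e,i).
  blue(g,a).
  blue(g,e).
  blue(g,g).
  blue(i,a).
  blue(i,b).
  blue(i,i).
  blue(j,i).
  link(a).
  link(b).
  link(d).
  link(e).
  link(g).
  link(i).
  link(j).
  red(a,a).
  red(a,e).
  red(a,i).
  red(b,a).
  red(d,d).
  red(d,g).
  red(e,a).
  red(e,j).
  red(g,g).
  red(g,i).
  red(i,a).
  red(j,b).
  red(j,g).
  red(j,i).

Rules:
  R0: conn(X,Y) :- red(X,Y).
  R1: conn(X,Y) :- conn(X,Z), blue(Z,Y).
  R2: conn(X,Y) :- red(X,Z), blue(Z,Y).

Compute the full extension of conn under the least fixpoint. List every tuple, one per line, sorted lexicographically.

conn(a,a)
conn(a,b)
conn(a,e)
conn(a,g)
conn(a,i)
conn(a,j)
conn(b,a)
conn(b,b)
conn(b,e)
conn(b,g)
conn(b,i)
conn(b,j)
conn(d,a)
conn(d,b)
conn(d,d)
conn(d,e)
conn(d,g)
conn(d,i)
conn(d,j)
conn(e,a)
conn(e,b)
conn(e,e)
conn(e,g)
conn(e,i)
conn(e,j)
conn(g,a)
conn(g,b)
conn(g,e)
conn(g,g)
conn(g,i)
conn(g,j)
conn(i,a)
conn(i,b)
conn(i,e)
conn(i,g)
conn(i,i)
conn(i,j)
conn(j,a)
conn(j,b)
conn(j,e)
conn(j,g)
conn(j,i)
conn(j,j)

round 1: derive conn(a,a) via R0 from red(a,a)
round 1: derive conn(a,e) via R0 from red(a,e)
round 1: derive conn(a,i) via R0 from red(a,i)
round 1: derive conn(b,a) via R0 from red(b,a)
round 1: derive conn(d,d) via R0 from red(d,d)
round 1: derive conn(d,g) via R0 from red(d,g)
round 1: derive conn(e,a) via R0 from red(e,a)
round 1: derive conn(e,j) via R0 from red(e,j)
round 1: derive conn(g,g) via R0 from red(g,g)
round 1: derive conn(g,i) via R0 from red(g,i)
round 1: derive conn(i,a) via R0 from red(i,a)
round 1: derive conn(j,b) via R0 from red(j,b)
round 1: derive conn(j,g) via R0 from red(j,g)
round 1: derive conn(j,i) via R0 from red(j,i)
round 1: derive conn(a,b) via R2 from red(a,a), blue(a,b)
round 1: derive conn(a,j) via R2 from red(a,a), blue(a,j)
round 1: derive conn(b,b) via R2 from red(b,a), blue(a,b)
round 1: derive conn(b,e) via R2 from red(b,a), blue(a,e)
round 1: derive conn(b,j) via R2 from red(b,a), blue(a,j)
round 1: derive conn(d,a) via R2 from red(d,g), blue(g,a)
round 1: derive conn(d,b) via R2 from red(d,d), blue(d,b)
round 1: derive conn(d,e) via R2 from red(d,g), blue(g,e)
round 1: derive conn(e,b) via R2 from red(e,a), blue(a,b)
round 1: derive conn(e,e) via R2 from red(e,a), blue(a,e)
round 1: derive conn(e,i) via R2 from red(e,j), blue(j,i)
round 1: derive conn(g,a) via R2 from red(g,g), blue(g,a)
round 1: derive conn(g,b) via R2 from red(g,i), blue(i,b)
round 1: derive conn(g,e) via R2 from red(g,g), blue(g,e)
round 1: derive conn(i,b) via R2 from red(i,a), blue(a,b)
round 1: derive conn(i,e) via R2 from red(i,a), blue(a,e)
round 1: derive conn(i,j) via R2 from red(i,a), blue(a,j)
round 1: derive conn(j,a) via R2 from red(j,g), blue(g,a)
round 1: derive conn(j,e) via R2 from red(j,g), blue(g,e)
round 1: derive conn(j,j) via R2 from red(j,b), blue(b,j)
round 2: derive conn(a,g) via R1 from conn(a,b), blue(b,g)
round 2: derive conn(b,g) via R1 from conn(b,b), blue(b,g)
round 2: derive conn(b,i) via R1 from conn(b,e), blue(e,i)
round 2: derive conn(d,i) via R1 from conn(d,e), blue(e,i)
round 2: derive conn(d,j) via R1 from conn(d,a), blue(a,j)
round 2: derive conn(e,g) via R1 from conn(e,b), blue(b,g)
round 2: derive conn(g,j) via R1 from conn(g,a), blue(a,j)
round 2: derive conn(i,g) via R1 from conn(i,b), blue(b,g)
round 2: derive conn(i,i) via R1 from conn(i,e), blue(e,i)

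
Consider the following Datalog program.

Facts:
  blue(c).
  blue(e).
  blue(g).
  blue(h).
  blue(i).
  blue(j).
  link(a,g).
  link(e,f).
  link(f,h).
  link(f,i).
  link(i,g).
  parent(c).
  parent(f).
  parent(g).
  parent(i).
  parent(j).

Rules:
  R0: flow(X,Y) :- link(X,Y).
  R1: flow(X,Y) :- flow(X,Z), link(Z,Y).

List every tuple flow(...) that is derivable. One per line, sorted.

round 1: derive flow(a,g) via R0 from link(a,g)
round 1: derive flow(e,f) via R0 from link(e,f)
round 1: derive flow(f,h) via R0 from link(f,h)
round 1: derive flow(f,i) via R0 from link(f,i)
round 1: derive flow(i,g) via R0 from link(i,g)
round 2: derive flow(e,h) via R1 from flow(e,f), link(f,h)
round 2: derive flow(e,i) via R1 from flow(e,f), link(f,i)
round 2: derive flow(f,g) via R1 from flow(f,i), link(i,g)
round 3: derive flow(e,g) via R1 from flow(e,i), link(i,g)

flow(a,g)
flow(e,f)
flow(e,g)
flow(e,h)
flow(e,i)
flow(f,g)
flow(f,h)
flow(f,i)
flow(i,g)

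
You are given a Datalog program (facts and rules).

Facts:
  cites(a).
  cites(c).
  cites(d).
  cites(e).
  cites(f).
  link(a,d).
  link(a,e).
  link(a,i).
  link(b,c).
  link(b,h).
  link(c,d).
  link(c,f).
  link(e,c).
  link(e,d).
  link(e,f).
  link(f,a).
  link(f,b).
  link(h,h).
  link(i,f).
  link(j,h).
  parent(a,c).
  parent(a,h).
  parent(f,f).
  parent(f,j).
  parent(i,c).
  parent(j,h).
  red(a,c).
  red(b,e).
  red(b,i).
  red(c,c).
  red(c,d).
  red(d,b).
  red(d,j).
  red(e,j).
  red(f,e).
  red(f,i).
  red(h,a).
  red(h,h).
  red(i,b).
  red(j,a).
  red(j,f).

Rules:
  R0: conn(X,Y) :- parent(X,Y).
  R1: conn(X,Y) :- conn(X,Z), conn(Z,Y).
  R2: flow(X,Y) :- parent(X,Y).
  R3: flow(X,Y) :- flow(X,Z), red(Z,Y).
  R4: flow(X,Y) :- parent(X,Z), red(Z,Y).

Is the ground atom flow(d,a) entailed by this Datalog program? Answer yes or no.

no

round 1: derive flow(a,c) via R2 from parent(a,c)
round 1: derive flow(a,h) via R2 from parent(a,h)
round 1: derive flow(f,f) via R2 from parent(f,f)
round 1: derive flow(f,j) via R2 from parent(f,j)
round 1: derive flow(i,c) via R2 from parent(i,c)
round 1: derive flow(j,h) via R2 from parent(j,h)
round 1: derive flow(a,a) via R4 from parent(a,h), red(h,a)
round 1: derive flow(a,d) via R4 from parent(a,c), red(c,d)
round 1: derive flow(f,a) via R4 from parent(f,j), red(j,a)
round 1: derive flow(f,e) via R4 from parent(f,f), red(f,e)
round 1: derive flow(f,i) via R4 from parent(f,f), red(f,i)
round 1: derive flow(i,d) via R4 from parent(i,c), red(c,d)
round 1: derive flow(j,a) via R4 from parent(j,h), red(h,a)
round 2: derive flow(a,b) via R3 from flow(a,d), red(d,b)
round 2: derive flow(a,j) via R3 from flow(a,d), red(d,j)
round 2: derive flow(f,b) via R3 from flow(f,i), red(i,b)
round 2: derive flow(f,c) via R3 from flow(f,a), red(a,c)
round 2: derive flow(i,b) via R3 from flow(i,d), red(d,b)
round 2: derive flow(i,j) via R3 from flow(i,d), red(d,j)
round 2: derive flow(j,c) via R3 from flow(j,a), red(a,c)
round 3: derive flow(a,e) via R3 from flow(a,b), red(b,e)
round 3: derive flow(a,f) via R3 from flow(a,j), red(j,f)
round 3: derive flow(a,i) via R3 from flow(a,b), red(b,i)
round 3: derive flow(f,d) via R3 from flow(f,c), red(c,d)
round 3: derive flow(i,a) via R3 from flow(i,j), red(j,a)
round 3: derive flow(i,e) via R3 from flow(i,b), red(b,e)
round 3: derive flow(i,f) via R3 from flow(i,j), red(j,f)
round 3: derive flow(i,i) via R3 from flow(i,b), red(b,i)
round 3: derive flow(j,d) via R3 from flow(j,c), red(c,d)
round 4: derive flow(j,b) via R3 from flow(j,d), red(d,b)
round 4: derive flow(j,j) via R3 from flow(j,d), red(d,j)
round 5: derive flow(j,e) via R3 from flow(j,b), red(b,e)
round 5: derive flow(j,f) via R3 from flow(j,j), red(j,f)
round 5: derive flow(j,i) via R3 from flow(j,b), red(b,i)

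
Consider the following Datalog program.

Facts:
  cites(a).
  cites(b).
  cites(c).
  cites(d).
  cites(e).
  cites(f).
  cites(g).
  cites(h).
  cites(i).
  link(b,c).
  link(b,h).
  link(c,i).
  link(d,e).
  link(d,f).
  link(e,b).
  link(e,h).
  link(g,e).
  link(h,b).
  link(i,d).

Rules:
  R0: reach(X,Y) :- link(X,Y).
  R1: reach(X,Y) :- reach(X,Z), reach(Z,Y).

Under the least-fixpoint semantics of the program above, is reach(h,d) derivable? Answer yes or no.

round 1: derive reach(b,c) via R0 from link(b,c)
round 1: derive reach(b,h) via R0 from link(b,h)
round 1: derive reach(c,i) via R0 from link(c,i)
round 1: derive reach(d,e) via R0 from link(d,e)
round 1: derive reach(d,f) via R0 from link(d,f)
round 1: derive reach(e,b) via R0 from link(e,b)
round 1: derive reach(e,h) via R0 from link(e,h)
round 1: derive reach(g,e) via R0 from link(g,e)
round 1: derive reach(h,b) via R0 from link(h,b)
round 1: derive reach(i,d) via R0 from link(i,d)
round 2: derive reach(b,b) via R1 from reach(b,h), reach(h,b)
round 2: derive reach(b,i) via R1 from reach(b,c), reach(c,i)
round 2: derive reach(c,d) via R1 from reach(c,i), reach(i,d)
round 2: derive reach(d,b) via R1 from reach(d,e), reach(e,b)
round 2: derive reach(d,h) via R1 from reach(d,e), reach(e,h)
round 2: derive reach(e,c) via R1 from reach(e,b), reach(b,c)
round 2: derive reach(g,b) via R1 from reach(g,e), reach(e,b)
round 2: derive reach(g,h) via R1 from reach(g,e), reach(e,h)
round 2: derive reach(h,c) via R1 from reach(h,b), reach(b,c)
round 2: derive reach(h,h) via R1 from reach(h,b), reach(b,h)
round 2: derive reach(i,e) via R1 from reach(i,d), reach(d,e)
round 2: derive reach(i,f) via R1 from reach(i,d), reach(d,f)
round 3: derive reach(b,d) via R1 from reach(b,c), reach(c,d)
round 3: derive reach(b,e) via R1 from reach(b,i), reach(i,e)
round 3: derive reach(b,f) via R1 from reach(b,i), reach(i,f)
round 3: derive reach(c,b) via R1 from reach(c,d), reach(d,b)
round 3: derive reach(c,e) via R1 from reach(c,d), reach(d,e)
round 3: derive reach(c,f) via R1 from reach(c,d), reach(d,f)
round 3: derive reach(c,h) via R1 from reach(c,d), reach(d,h)
round 3: derive reach(d,c) via R1 from reach(d,b), reach(b,c)
round 3: derive reach(d,i) via R1 from reach(d,b), reach(b,i)
round 3: derive reach(e,d) via R1 from reach(e,c), reach(c,d)
round 3: derive reach(e,i) via R1 from reach(e,b), reach(b,i)
round 3: derive reach(g,c) via R1 from reach(g,b), reach(b,c)
round 3: derive reach(g,i) via R1 from reach(g,b), reach(b,i)
round 3: derive reach(h,d) via R1 from reach(h,c), reach(c,d)
round 3: derive reach(h,i) via R1 from reach(h,b), reach(b,i)
round 3: derive reach(i,b) via R1 from reach(i,d), reach(d,b)
round 3: derive reach(i,c) via R1 from reach(i,e), reach(e,c)
round 3: derive reach(i,h) via R1 from reach(i,d), reach(d,h)
round 4: derive reach(c,c) via R1 from reach(c,b), reach(b,c)
round 4: derive reach(d,d) via R1 from reach(d,b), reach(b,d)
round 4: derive reach(e,e) via R1 from reach(e,b), reach(b,e)
round 4: derive reach(e,f) via R1 from reach(e,b), reach(b,f)
round 4: derive reach(g,d) via R1 from reach(g,b), reach(b,d)
round 4: derive reach(g,f) via R1 from reach(g,b), reach(b,f)
round 4: derive reach(h,e) via R1 from reach(h,b), reach(b,e)
round 4: derive reach(h,f) via R1 from reach(h,b), reach(b,f)
round 4: derive reach(i,i) via R1 from reach(i,b), reach(b,i)

yes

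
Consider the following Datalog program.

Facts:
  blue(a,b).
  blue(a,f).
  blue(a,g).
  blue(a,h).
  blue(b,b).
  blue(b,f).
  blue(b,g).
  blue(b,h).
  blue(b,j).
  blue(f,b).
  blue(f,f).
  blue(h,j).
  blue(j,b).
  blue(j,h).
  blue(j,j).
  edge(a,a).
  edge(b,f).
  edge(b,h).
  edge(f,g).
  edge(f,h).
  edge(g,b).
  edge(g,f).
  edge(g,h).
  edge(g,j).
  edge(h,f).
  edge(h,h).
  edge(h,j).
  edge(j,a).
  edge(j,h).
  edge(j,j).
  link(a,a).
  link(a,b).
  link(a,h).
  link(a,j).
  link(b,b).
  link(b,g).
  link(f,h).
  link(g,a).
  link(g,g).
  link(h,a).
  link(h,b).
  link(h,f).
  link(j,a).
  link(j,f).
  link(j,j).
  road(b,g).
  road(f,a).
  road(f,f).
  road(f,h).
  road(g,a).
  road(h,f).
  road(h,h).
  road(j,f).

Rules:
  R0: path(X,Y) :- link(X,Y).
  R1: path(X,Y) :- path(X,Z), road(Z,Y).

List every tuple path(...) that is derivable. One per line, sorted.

path(a,a)
path(a,b)
path(a,f)
path(a,g)
path(a,h)
path(a,j)
path(b,a)
path(b,b)
path(b,g)
path(f,a)
path(f,f)
path(f,h)
path(g,a)
path(g,g)
path(h,a)
path(h,b)
path(h,f)
path(h,g)
path(h,h)
path(j,a)
path(j,f)
path(j,h)
path(j,j)

round 1: derive path(a,a) via R0 from link(a,a)
round 1: derive path(a,b) via R0 from link(a,b)
round 1: derive path(a,h) via R0 from link(a,h)
round 1: derive path(a,j) via R0 from link(a,j)
round 1: derive path(b,b) via R0 from link(b,b)
round 1: derive path(b,g) via R0 from link(b,g)
round 1: derive path(f,h) via R0 from link(f,h)
round 1: derive path(g,a) via R0 from link(g,a)
round 1: derive path(g,g) via R0 from link(g,g)
round 1: derive path(h,a) via R0 from link(h,a)
round 1: derive path(h,b) via R0 from link(h,b)
round 1: derive path(h,f) via R0 from link(h,f)
round 1: derive path(j,a) via R0 from link(j,a)
round 1: derive path(j,f) via R0 from link(j,f)
round 1: derive path(j,j) via R0 from link(j,j)
round 2: derive path(a,f) via R1 from path(a,h), road(h,f)
round 2: derive path(a,g) via R1 from path(a,b), road(b,g)
round 2: derive path(b,a) via R1 from path(b,g), road(g,a)
round 2: derive path(f,f) via R1 from path(f,h), road(h,f)
round 2: derive path(h,g) via R1 from path(h,b), road(b,g)
round 2: derive path(h,h) via R1 from path(h,f), road(f,h)
round 2: derive path(j,h) via R1 from path(j,f), road(f,h)
round 3: derive path(f,a) via R1 from path(f,f), road(f,a)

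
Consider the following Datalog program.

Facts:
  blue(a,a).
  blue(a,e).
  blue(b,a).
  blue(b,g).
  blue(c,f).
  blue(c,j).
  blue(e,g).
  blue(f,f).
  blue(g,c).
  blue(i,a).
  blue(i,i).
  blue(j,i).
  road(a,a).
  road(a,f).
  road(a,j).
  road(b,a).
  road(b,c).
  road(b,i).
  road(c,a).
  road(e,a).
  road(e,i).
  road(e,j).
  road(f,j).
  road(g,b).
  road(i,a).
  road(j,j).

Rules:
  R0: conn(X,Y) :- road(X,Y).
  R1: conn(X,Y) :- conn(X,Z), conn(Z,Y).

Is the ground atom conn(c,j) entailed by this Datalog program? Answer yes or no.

round 1: derive conn(a,a) via R0 from road(a,a)
round 1: derive conn(a,f) via R0 from road(a,f)
round 1: derive conn(a,j) via R0 from road(a,j)
round 1: derive conn(b,a) via R0 from road(b,a)
round 1: derive conn(b,c) via R0 from road(b,c)
round 1: derive conn(b,i) via R0 from road(b,i)
round 1: derive conn(c,a) via R0 from road(c,a)
round 1: derive conn(e,a) via R0 from road(e,a)
round 1: derive conn(e,i) via R0 from road(e,i)
round 1: derive conn(e,j) via R0 from road(e,j)
round 1: derive conn(f,j) via R0 from road(f,j)
round 1: derive conn(g,b) via R0 from road(g,b)
round 1: derive conn(i,a) via R0 from road(i,a)
round 1: derive conn(j,j) via R0 from road(j,j)
round 2: derive conn(b,f) via R1 from conn(b,a), conn(a,f)
round 2: derive conn(b,j) via R1 from conn(b,a), conn(a,j)
round 2: derive conn(c,f) via R1 from conn(c,a), conn(a,f)
round 2: derive conn(c,j) via R1 from conn(c,a), conn(a,j)
round 2: derive conn(e,f) via R1 from conn(e,a), conn(a,f)
round 2: derive conn(g,a) via R1 from conn(g,b), conn(b,a)
round 2: derive conn(g,c) via R1 from conn(g,b), conn(b,c)
round 2: derive conn(g,i) via R1 from conn(g,b), conn(b,i)
round 2: derive conn(i,f) via R1 from conn(i,a), conn(a,f)
round 2: derive conn(i,j) via R1 from conn(i,a), conn(a,j)
round 3: derive conn(g,f) via R1 from conn(g,a), conn(a,f)
round 3: derive conn(g,j) via R1 from conn(g,a), conn(a,j)

yes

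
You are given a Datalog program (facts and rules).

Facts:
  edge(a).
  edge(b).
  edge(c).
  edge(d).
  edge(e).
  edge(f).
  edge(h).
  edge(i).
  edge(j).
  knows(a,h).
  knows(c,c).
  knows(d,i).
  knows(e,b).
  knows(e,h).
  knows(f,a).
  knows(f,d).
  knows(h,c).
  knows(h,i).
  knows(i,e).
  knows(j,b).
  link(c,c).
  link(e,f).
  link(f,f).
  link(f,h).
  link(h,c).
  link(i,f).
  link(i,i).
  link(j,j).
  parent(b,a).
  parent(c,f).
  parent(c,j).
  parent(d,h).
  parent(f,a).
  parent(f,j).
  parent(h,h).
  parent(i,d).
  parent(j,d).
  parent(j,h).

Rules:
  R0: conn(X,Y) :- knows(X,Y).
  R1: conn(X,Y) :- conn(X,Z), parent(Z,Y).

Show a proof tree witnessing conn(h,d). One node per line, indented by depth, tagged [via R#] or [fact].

conn(h,d)  [via R1]
  conn(h,i)  [via R0]
    knows(h,i)  [fact]
  parent(i,d)  [fact]

round 1: derive conn(a,h) via R0 from knows(a,h)
round 1: derive conn(c,c) via R0 from knows(c,c)
round 1: derive conn(d,i) via R0 from knows(d,i)
round 1: derive conn(e,b) via R0 from knows(e,b)
round 1: derive conn(e,h) via R0 from knows(e,h)
round 1: derive conn(f,a) via R0 from knows(f,a)
round 1: derive conn(f,d) via R0 from knows(f,d)
round 1: derive conn(h,c) via R0 from knows(h,c)
round 1: derive conn(h,i) via R0 from knows(h,i)
round 1: derive conn(i,e) via R0 from knows(i,e)
round 1: derive conn(j,b) via R0 from knows(j,b)
round 2: derive conn(c,f) via R1 from conn(c,c), parent(c,f)
round 2: derive conn(c,j) via R1 from conn(c,c), parent(c,j)
round 2: derive conn(d,d) via R1 from conn(d,i), parent(i,d)
round 2: derive conn(e,a) via R1 from conn(e,b), parent(b,a)
round 2: derive conn(f,h) via R1 from conn(f,d), parent(d,h)
round 2: derive conn(h,d) via R1 from conn(h,i), parent(i,d)
round 2: derive conn(h,f) via R1 from conn(h,c), parent(c,f)
round 2: derive conn(h,j) via R1 from conn(h,c), parent(c,j)
round 2: derive conn(j,a) via R1 from conn(j,b), parent(b,a)
round 3: derive conn(c,a) via R1 from conn(c,f), parent(f,a)
round 3: derive conn(c,d) via R1 from conn(c,j), parent(j,d)
round 3: derive conn(c,h) via R1 from conn(c,j), parent(j,h)
round 3: derive conn(d,h) via R1 from conn(d,d), parent(d,h)
round 3: derive conn(h,a) via R1 from conn(h,f), parent(f,a)
round 3: derive conn(h,h) via R1 from conn(h,d), parent(d,h)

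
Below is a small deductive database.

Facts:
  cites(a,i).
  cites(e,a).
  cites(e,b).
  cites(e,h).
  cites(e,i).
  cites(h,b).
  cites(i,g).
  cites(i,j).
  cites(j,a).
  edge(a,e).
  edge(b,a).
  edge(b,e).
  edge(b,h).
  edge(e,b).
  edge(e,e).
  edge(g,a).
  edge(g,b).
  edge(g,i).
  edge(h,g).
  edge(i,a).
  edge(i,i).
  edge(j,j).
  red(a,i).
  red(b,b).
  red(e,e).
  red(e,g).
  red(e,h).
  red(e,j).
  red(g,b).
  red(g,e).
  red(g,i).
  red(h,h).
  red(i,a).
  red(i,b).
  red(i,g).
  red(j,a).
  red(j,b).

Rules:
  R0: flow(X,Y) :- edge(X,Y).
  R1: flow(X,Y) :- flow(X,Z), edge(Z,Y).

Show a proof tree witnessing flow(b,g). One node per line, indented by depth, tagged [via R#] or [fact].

flow(b,g)  [via R1]
  flow(b,h)  [via R0]
    edge(b,h)  [fact]
  edge(h,g)  [fact]

round 1: derive flow(a,e) via R0 from edge(a,e)
round 1: derive flow(b,a) via R0 from edge(b,a)
round 1: derive flow(b,e) via R0 from edge(b,e)
round 1: derive flow(b,h) via R0 from edge(b,h)
round 1: derive flow(e,b) via R0 from edge(e,b)
round 1: derive flow(e,e) via R0 from edge(e,e)
round 1: derive flow(g,a) via R0 from edge(g,a)
round 1: derive flow(g,b) via R0 from edge(g,b)
round 1: derive flow(g,i) via R0 from edge(g,i)
round 1: derive flow(h,g) via R0 from edge(h,g)
round 1: derive flow(i,a) via R0 from edge(i,a)
round 1: derive flow(i,i) via R0 from edge(i,i)
round 1: derive flow(j,j) via R0 from edge(j,j)
round 2: derive flow(a,b) via R1 from flow(a,e), edge(e,b)
round 2: derive flow(b,b) via R1 from flow(b,e), edge(e,b)
round 2: derive flow(b,g) via R1 from flow(b,h), edge(h,g)
round 2: derive flow(e,a) via R1 from flow(e,b), edge(b,a)
round 2: derive flow(e,h) via R1 from flow(e,b), edge(b,h)
round 2: derive flow(g,e) via R1 from flow(g,a), edge(a,e)
round 2: derive flow(g,h) via R1 from flow(g,b), edge(b,h)
round 2: derive flow(h,a) via R1 from flow(h,g), edge(g,a)
round 2: derive flow(h,b) via R1 from flow(h,g), edge(g,b)
round 2: derive flow(h,i) via R1 from flow(h,g), edge(g,i)
round 2: derive flow(i,e) via R1 from flow(i,a), edge(a,e)
round 3: derive flow(a,a) via R1 from flow(a,b), edge(b,a)
round 3: derive flow(a,h) via R1 from flow(a,b), edge(b,h)
round 3: derive flow(b,i) via R1 from flow(b,g), edge(g,i)
round 3: derive flow(e,g) via R1 from flow(e,h), edge(h,g)
round 3: derive flow(g,g) via R1 from flow(g,h), edge(h,g)
round 3: derive flow(h,e) via R1 from flow(h,a), edge(a,e)
round 3: derive flow(h,h) via R1 from flow(h,b), edge(b,h)
round 3: derive flow(i,b) via R1 from flow(i,e), edge(e,b)
round 4: derive flow(a,g) via R1 from flow(a,h), edge(h,g)
round 4: derive flow(e,i) via R1 from flow(e,g), edge(g,i)
round 4: derive flow(i,h) via R1 from flow(i,b), edge(b,h)
round 5: derive flow(a,i) via R1 from flow(a,g), edge(g,i)
round 5: derive flow(i,g) via R1 from flow(i,h), edge(h,g)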